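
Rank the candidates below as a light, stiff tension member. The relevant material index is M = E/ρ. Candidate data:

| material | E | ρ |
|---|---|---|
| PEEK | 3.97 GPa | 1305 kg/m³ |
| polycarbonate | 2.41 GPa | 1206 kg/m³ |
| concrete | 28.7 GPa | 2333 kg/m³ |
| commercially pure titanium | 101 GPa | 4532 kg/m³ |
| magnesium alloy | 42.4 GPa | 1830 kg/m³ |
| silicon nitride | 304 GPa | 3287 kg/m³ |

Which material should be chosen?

silicon nitride

Evaluate M for each candidate:
  silicon nitride: M = 92.5 MN·m/kg
  magnesium alloy: M = 23.2 MN·m/kg
  commercially pure titanium: M = 22.3 MN·m/kg
  concrete: M = 12.3 MN·m/kg
  PEEK: M = 3.04 MN·m/kg
  polycarbonate: M = 2.00 MN·m/kg
The maximum is for silicon nitride.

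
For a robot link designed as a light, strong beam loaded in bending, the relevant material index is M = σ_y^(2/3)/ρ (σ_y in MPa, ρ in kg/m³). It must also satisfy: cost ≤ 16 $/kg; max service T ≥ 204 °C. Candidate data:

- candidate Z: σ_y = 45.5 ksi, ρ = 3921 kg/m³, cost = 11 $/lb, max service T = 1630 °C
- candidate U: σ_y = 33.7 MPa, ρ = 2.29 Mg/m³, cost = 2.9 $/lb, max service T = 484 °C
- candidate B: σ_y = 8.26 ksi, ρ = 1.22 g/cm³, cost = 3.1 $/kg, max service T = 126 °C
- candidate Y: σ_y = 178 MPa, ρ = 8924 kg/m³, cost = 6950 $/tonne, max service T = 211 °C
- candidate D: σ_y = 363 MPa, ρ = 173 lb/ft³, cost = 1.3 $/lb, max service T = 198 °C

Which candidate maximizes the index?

Screen on constraints: cost ≤ 16 $/kg; max service T ≥ 204 °C. Survivors: candidate U, candidate Y.
Normalizing units and computing the index:
  candidate U: σ_y = 33.70 MPa, ρ = 2290 kg/m³
  candidate Y: σ_y = 178.0 MPa, ρ = 8924 kg/m³
  candidate U: M = 4.56×10⁻³
  candidate Y: M = 3.55×10⁻³
Candidate U has the largest M.

candidate U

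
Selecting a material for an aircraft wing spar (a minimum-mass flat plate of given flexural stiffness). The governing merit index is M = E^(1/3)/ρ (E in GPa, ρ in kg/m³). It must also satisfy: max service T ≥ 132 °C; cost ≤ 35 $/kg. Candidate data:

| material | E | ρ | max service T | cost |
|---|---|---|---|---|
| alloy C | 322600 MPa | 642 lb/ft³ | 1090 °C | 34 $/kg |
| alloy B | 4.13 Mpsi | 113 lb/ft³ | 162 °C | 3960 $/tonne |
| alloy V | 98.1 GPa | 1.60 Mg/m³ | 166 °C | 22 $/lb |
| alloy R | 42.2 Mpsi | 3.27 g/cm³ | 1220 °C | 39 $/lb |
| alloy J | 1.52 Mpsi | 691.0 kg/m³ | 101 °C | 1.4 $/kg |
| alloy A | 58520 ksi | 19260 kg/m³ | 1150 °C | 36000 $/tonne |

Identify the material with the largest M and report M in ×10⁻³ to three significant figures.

alloy B, M = 1.69×10⁻³

Screen on constraints: max service T ≥ 132 °C; cost ≤ 35 $/kg. Survivors: alloy C, alloy B.
Normalizing units and computing the index:
  alloy C: E = 322.6 GPa, ρ = 10280 kg/m³
  alloy B: E = 28.48 GPa, ρ = 1810 kg/m³
  alloy B: M = 1.69×10⁻³
  alloy C: M = 0.667×10⁻³
Alloy B ranks first.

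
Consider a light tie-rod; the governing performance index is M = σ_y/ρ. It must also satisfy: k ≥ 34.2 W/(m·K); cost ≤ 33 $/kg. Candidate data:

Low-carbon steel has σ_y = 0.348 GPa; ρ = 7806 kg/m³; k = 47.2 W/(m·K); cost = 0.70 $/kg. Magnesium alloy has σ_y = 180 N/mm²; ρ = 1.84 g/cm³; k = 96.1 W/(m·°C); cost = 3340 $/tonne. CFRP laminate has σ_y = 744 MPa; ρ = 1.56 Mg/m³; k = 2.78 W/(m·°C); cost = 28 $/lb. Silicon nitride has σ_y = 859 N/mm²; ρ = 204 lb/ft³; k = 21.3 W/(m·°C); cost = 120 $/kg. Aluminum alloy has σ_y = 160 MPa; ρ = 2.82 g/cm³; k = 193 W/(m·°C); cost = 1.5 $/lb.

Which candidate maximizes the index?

Screen on constraints: k ≥ 34.2 W/(m·K); cost ≤ 33 $/kg. Survivors: low-carbon steel, magnesium alloy, aluminum alloy.
Normalizing units and computing the index:
  low-carbon steel: σ_y = 348.0 MPa, ρ = 7806 kg/m³
  magnesium alloy: σ_y = 180.0 MPa, ρ = 1840 kg/m³
  aluminum alloy: σ_y = 160.0 MPa, ρ = 2820 kg/m³
  magnesium alloy: M = 97.8 kN·m/kg
  aluminum alloy: M = 56.7 kN·m/kg
  low-carbon steel: M = 44.6 kN·m/kg
The maximum is for magnesium alloy.

magnesium alloy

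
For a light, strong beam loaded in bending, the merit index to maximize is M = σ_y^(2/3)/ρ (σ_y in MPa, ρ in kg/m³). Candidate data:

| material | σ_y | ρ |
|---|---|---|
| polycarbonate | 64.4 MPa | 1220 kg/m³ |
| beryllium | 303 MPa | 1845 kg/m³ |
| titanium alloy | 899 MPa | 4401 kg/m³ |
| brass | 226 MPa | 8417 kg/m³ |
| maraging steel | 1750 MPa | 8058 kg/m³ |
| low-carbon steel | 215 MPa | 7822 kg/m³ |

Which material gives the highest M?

Per-candidate index values:
  beryllium: M = 24.5×10⁻³
  titanium alloy: M = 21.2×10⁻³
  maraging steel: M = 18.0×10⁻³
  polycarbonate: M = 13.2×10⁻³
  low-carbon steel: M = 4.59×10⁻³
  brass: M = 4.41×10⁻³
The maximum is for beryllium.

beryllium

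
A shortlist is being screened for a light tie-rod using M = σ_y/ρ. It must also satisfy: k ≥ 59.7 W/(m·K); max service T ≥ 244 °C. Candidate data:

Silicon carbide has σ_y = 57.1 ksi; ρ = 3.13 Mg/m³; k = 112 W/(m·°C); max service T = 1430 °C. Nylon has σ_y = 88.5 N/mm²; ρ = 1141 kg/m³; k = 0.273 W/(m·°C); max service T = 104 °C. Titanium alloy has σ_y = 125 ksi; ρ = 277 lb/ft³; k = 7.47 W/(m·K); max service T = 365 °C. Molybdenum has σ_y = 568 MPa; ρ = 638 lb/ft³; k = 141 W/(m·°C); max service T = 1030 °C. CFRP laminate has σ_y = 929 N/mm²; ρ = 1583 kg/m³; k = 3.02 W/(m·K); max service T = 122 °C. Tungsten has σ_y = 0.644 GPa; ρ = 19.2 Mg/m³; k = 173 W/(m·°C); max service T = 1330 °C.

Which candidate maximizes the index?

silicon carbide

Screen on constraints: k ≥ 59.7 W/(m·K); max service T ≥ 244 °C. Survivors: silicon carbide, molybdenum, tungsten.
Convert each candidate to consistent units, then evaluate M:
  silicon carbide: σ_y = 393.7 MPa, ρ = 3130 kg/m³
  molybdenum: σ_y = 568.0 MPa, ρ = 10220 kg/m³
  tungsten: σ_y = 644.0 MPa, ρ = 19200 kg/m³
  silicon carbide: M = 126 kN·m/kg
  molybdenum: M = 55.6 kN·m/kg
  tungsten: M = 33.5 kN·m/kg
Highest index: silicon carbide.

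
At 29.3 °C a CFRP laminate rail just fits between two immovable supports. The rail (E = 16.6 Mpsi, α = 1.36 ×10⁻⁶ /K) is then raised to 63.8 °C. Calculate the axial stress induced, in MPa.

5.37 MPa

E = 16.6 Mpsi = 114.5 GPa.
ΔT = 34.50 K. Constrained thermal stress σ = E·α·ΔT = 114.5×10³ MPa × 1.36×10⁻⁶ × 34.50 = 5.37 MPa (compressive).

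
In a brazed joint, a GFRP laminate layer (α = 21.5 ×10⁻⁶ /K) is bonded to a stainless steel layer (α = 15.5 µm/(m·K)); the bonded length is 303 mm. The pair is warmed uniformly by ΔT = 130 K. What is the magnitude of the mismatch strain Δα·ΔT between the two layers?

7.80×10⁻⁴

Δα = |21.5 − 15.5|×10⁻⁶/K = 6.00×10⁻⁶/K.
Mismatch strain = Δα·ΔT = 6.00×10⁻⁶ × 130.0 = 7.80×10⁻⁴.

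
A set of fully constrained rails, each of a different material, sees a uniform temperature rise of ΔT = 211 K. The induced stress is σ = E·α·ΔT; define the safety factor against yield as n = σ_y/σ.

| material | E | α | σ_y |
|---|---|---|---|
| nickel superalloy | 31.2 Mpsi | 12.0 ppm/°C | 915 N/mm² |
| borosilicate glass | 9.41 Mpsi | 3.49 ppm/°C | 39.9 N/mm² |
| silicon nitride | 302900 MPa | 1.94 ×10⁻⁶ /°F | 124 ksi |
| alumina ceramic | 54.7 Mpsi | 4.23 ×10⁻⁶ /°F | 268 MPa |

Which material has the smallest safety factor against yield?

alumina ceramic

Per material, after unit conversion:
  nickel superalloy: E = 215.1, α = 12.0, σ_y = 915.0 → σ = 545 MPa, n = 1.68
  borosilicate glass: E = 64.88, α = 3.49, σ_y = 39.90 → σ = 47.8 MPa, n = 0.835
  silicon nitride: E = 302.9, α = 3.49, σ_y = 855.0 → σ = 223 MPa, n = 3.83
  alumina ceramic: E = 377.1, α = 7.61, σ_y = 268.0 → σ = 606 MPa, n = 0.442
Smallest n: alumina ceramic with n = 0.442.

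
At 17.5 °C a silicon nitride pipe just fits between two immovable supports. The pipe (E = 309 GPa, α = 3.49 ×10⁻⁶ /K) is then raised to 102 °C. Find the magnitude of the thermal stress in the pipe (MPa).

91.1 MPa

ΔT = 84.50 K. Constrained thermal stress σ = E·α·ΔT = 309.0×10³ MPa × 3.49×10⁻⁶ × 84.50 = 91.1 MPa (compressive).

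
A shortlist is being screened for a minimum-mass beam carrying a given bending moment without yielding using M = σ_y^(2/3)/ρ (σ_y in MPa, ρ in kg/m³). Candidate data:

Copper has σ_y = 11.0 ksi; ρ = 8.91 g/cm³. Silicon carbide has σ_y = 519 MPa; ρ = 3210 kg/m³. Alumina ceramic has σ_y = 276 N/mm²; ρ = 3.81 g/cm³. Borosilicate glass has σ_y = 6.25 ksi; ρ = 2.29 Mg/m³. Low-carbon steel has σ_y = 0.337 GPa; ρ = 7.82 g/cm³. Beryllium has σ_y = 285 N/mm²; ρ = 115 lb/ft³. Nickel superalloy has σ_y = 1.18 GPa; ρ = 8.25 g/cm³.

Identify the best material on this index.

Putting every candidate on a common basis:
  copper: σ_y = 75.84 MPa, ρ = 8910 kg/m³
  silicon carbide: σ_y = 519.0 MPa, ρ = 3210 kg/m³
  alumina ceramic: σ_y = 276.0 MPa, ρ = 3810 kg/m³
  borosilicate glass: σ_y = 43.09 MPa, ρ = 2290 kg/m³
  low-carbon steel: σ_y = 337.0 MPa, ρ = 7820 kg/m³
  beryllium: σ_y = 285.0 MPa, ρ = 1842 kg/m³
  nickel superalloy: σ_y = 1180 MPa, ρ = 8250 kg/m³
  beryllium: M = 23.5×10⁻³
  silicon carbide: M = 20.1×10⁻³
  nickel superalloy: M = 13.5×10⁻³
  alumina ceramic: M = 11.1×10⁻³
  low-carbon steel: M = 6.19×10⁻³
  borosilicate glass: M = 5.37×10⁻³
  copper: M = 2.01×10⁻³
Beryllium has the largest M.

beryllium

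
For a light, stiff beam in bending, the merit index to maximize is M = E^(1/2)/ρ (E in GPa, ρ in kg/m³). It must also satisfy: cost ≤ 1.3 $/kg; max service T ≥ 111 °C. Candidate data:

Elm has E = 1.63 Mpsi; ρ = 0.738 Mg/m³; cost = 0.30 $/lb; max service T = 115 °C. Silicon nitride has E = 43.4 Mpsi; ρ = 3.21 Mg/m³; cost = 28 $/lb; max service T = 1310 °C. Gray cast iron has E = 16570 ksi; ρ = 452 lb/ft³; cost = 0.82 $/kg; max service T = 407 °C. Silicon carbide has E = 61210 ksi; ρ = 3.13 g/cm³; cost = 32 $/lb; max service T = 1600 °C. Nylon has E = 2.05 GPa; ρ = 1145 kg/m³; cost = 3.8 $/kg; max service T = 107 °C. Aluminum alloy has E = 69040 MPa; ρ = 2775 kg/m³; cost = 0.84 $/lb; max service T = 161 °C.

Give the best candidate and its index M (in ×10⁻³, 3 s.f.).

Screen on constraints: cost ≤ 1.3 $/kg; max service T ≥ 111 °C. Survivors: elm, gray cast iron.
In SI units:
  elm: E = 11.24 GPa, ρ = 738.0 kg/m³
  gray cast iron: E = 114.2 GPa, ρ = 7240 kg/m³
  elm: M = 4.54×10⁻³
  gray cast iron: M = 1.48×10⁻³
The maximum is for elm.

elm, M = 4.54×10⁻³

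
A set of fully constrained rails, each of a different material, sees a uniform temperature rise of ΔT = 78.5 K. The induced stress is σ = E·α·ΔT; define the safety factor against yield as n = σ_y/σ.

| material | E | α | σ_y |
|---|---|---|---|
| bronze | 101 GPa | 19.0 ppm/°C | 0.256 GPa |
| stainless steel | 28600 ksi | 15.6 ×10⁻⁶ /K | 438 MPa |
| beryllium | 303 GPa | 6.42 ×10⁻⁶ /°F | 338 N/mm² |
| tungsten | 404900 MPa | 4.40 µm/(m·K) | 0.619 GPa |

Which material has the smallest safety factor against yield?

With everything in SI (GPa, ×10⁻⁶/K, MPa):
  bronze: E = 101.0, α = 19.0, σ_y = 256.0 → σ = 151 MPa, n = 1.70
  stainless steel: E = 197.2, α = 15.6, σ_y = 438.0 → σ = 241 MPa, n = 1.81
  beryllium: E = 303.0, α = 11.6, σ_y = 338.0 → σ = 275 MPa, n = 1.23
  tungsten: E = 404.9, α = 4.40, σ_y = 619.0 → σ = 140 MPa, n = 4.43
Beryllium has the lowest safety factor, n = 1.23.

beryllium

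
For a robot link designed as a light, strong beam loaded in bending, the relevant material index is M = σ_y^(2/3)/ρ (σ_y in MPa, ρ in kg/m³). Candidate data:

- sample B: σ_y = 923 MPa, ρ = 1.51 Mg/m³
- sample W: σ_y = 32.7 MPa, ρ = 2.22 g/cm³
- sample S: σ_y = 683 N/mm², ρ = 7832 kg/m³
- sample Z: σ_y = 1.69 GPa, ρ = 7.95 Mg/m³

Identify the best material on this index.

sample B

Normalizing units and computing the index:
  sample B: σ_y = 923.0 MPa, ρ = 1510 kg/m³
  sample W: σ_y = 32.70 MPa, ρ = 2220 kg/m³
  sample S: σ_y = 683.0 MPa, ρ = 7832 kg/m³
  sample Z: σ_y = 1690 MPa, ρ = 7950 kg/m³
  sample B: M = 62.8×10⁻³
  sample Z: M = 17.8×10⁻³
  sample S: M = 9.90×10⁻³
  sample W: M = 4.61×10⁻³
Highest index: sample B.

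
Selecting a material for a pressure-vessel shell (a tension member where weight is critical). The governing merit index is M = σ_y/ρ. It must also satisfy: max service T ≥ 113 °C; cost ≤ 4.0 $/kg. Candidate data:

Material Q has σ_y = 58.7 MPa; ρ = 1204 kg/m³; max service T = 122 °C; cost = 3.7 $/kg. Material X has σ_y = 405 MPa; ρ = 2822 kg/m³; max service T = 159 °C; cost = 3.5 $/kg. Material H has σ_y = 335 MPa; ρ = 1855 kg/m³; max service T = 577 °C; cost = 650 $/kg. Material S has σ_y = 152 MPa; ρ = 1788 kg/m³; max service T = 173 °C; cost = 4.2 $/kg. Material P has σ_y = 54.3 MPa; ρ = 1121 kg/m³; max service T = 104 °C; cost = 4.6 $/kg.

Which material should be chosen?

material X

Screen on constraints: max service T ≥ 113 °C; cost ≤ 4.0 $/kg. Survivors: material Q, material X.
Evaluate M for each candidate:
  material X: M = 144 kN·m/kg
  material Q: M = 48.8 kN·m/kg
Material X ranks first.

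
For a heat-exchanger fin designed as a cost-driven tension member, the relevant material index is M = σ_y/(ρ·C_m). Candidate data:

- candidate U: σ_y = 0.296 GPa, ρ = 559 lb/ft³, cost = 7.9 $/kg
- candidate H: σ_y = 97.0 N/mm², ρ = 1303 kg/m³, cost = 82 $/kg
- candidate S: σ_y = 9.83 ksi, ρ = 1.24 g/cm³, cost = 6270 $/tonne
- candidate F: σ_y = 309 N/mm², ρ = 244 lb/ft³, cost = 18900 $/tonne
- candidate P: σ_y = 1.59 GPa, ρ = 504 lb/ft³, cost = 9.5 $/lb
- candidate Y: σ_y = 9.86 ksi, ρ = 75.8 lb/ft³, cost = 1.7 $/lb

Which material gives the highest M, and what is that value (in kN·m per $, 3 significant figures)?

Normalizing units and computing the index:
  candidate U: σ_y = 296.0 MPa, ρ = 8954 kg/m³, cost = 7.900 $/kg
  candidate H: σ_y = 97.00 MPa, ρ = 1303 kg/m³, cost = 82.00 $/kg
  candidate S: σ_y = 67.78 MPa, ρ = 1240 kg/m³, cost = 6.270 $/kg
  candidate F: σ_y = 309.0 MPa, ρ = 3909 kg/m³, cost = 18.90 $/kg
  candidate P: σ_y = 1590 MPa, ρ = 8073 kg/m³, cost = 20.94 $/kg
  candidate Y: σ_y = 67.98 MPa, ρ = 1214 kg/m³, cost = 3.748 $/kg
  candidate Y: M = 14.9 kN·m per $
  candidate P: M = 9.40 kN·m per $
  candidate S: M = 8.72 kN·m per $
  candidate U: M = 4.18 kN·m per $
  candidate F: M = 4.18 kN·m per $
  candidate H: M = 0.908 kN·m per $
Candidate Y has the largest M.

candidate Y, M = 14.9 kN·m per $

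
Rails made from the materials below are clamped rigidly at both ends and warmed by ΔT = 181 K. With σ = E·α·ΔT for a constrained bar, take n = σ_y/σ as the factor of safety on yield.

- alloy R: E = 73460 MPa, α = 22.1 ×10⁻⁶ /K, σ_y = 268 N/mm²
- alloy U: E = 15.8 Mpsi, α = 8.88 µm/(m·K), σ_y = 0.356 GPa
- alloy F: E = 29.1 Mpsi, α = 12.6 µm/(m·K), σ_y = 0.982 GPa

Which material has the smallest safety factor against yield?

With everything in SI (GPa, ×10⁻⁶/K, MPa):
  alloy R: E = 73.46, α = 22.1, σ_y = 268.0 → σ = 294 MPa, n = 0.912
  alloy U: E = 108.9, α = 8.88, σ_y = 356.0 → σ = 175 MPa, n = 2.03
  alloy F: E = 200.6, α = 12.6, σ_y = 982.0 → σ = 458 MPa, n = 2.15
Smallest n: alloy R with n = 0.912.

alloy R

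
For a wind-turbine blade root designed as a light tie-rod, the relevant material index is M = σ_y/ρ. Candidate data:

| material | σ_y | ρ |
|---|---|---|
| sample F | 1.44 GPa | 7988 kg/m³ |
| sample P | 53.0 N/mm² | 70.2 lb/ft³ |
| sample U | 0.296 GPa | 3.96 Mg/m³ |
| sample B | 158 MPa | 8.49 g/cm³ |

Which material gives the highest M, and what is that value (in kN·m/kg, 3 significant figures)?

Convert each candidate to consistent units, then evaluate M:
  sample F: σ_y = 1440 MPa, ρ = 7988 kg/m³
  sample P: σ_y = 53.00 MPa, ρ = 1124 kg/m³
  sample U: σ_y = 296.0 MPa, ρ = 3960 kg/m³
  sample B: σ_y = 158.0 MPa, ρ = 8490 kg/m³
  sample F: M = 180 kN·m/kg
  sample U: M = 74.7 kN·m/kg
  sample P: M = 47.1 kN·m/kg
  sample B: M = 18.6 kN·m/kg
The maximum is for sample F.

sample F, M = 180 kN·m/kg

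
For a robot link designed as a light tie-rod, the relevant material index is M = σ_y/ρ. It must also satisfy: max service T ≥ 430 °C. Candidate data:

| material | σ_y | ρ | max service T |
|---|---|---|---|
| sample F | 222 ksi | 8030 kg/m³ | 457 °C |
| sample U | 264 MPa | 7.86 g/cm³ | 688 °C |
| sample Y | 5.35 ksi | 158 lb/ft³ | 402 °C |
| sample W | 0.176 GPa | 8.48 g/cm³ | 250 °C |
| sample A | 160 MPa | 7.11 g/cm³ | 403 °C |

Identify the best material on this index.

sample F

Screen on constraints: max service T ≥ 430 °C. Survivors: sample F, sample U.
Putting every candidate on a common basis:
  sample F: σ_y = 1531 MPa, ρ = 8030 kg/m³
  sample U: σ_y = 264.0 MPa, ρ = 7860 kg/m³
  sample F: M = 191 kN·m/kg
  sample U: M = 33.6 kN·m/kg
The maximum is for sample F.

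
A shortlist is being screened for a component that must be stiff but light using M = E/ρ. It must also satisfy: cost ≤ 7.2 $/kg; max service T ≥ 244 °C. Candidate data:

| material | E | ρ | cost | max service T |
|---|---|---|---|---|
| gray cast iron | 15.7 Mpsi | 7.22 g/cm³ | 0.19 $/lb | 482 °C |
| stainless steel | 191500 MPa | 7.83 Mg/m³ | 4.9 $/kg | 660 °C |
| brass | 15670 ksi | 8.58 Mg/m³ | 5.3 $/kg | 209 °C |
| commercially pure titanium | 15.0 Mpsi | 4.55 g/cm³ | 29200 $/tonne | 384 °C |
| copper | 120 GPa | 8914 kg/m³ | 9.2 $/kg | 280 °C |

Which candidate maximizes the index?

stainless steel

Screen on constraints: cost ≤ 7.2 $/kg; max service T ≥ 244 °C. Survivors: gray cast iron, stainless steel.
In SI units:
  gray cast iron: E = 108.2 GPa, ρ = 7220 kg/m³
  stainless steel: E = 191.5 GPa, ρ = 7830 kg/m³
  stainless steel: M = 24.5 MN·m/kg
  gray cast iron: M = 15.0 MN·m/kg
Highest index: stainless steel.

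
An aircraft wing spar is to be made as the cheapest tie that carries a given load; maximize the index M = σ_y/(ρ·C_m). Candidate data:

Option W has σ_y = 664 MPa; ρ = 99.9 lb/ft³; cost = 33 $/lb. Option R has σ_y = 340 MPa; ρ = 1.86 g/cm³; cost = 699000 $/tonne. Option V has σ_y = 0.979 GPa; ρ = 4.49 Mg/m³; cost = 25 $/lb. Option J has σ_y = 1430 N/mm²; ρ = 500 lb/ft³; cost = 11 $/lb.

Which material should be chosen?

option J

Putting every candidate on a common basis:
  option W: σ_y = 664.0 MPa, ρ = 1600 kg/m³, cost = 72.75 $/kg
  option R: σ_y = 340.0 MPa, ρ = 1860 kg/m³, cost = 699.0 $/kg
  option V: σ_y = 979.0 MPa, ρ = 4490 kg/m³, cost = 55.11 $/kg
  option J: σ_y = 1430 MPa, ρ = 8009 kg/m³, cost = 24.25 $/kg
  option J: M = 7.36 kN·m per $
  option W: M = 5.70 kN·m per $
  option V: M = 3.96 kN·m per $
  option R: M = 0.262 kN·m per $
Option J has the largest M.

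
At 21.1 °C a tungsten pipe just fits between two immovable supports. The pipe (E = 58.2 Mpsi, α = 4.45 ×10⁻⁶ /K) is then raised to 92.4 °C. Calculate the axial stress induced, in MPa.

127 MPa

E = 58.2 Mpsi = 401.3 GPa.
ΔT = 71.30 K. Constrained thermal stress σ = E·α·ΔT = 401.3×10³ MPa × 4.45×10⁻⁶ × 71.30 = 127 MPa (compressive).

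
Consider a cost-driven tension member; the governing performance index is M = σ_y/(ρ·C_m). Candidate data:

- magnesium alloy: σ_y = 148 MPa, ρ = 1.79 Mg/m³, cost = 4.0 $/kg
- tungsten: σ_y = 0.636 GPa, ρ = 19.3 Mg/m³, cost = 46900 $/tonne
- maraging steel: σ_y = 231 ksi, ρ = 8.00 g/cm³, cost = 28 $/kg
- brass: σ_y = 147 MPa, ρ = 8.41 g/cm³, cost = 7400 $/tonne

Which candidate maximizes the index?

Convert each candidate to consistent units, then evaluate M:
  magnesium alloy: σ_y = 148.0 MPa, ρ = 1790 kg/m³, cost = 4.000 $/kg
  tungsten: σ_y = 636.0 MPa, ρ = 19300 kg/m³, cost = 46.90 $/kg
  maraging steel: σ_y = 1593 MPa, ρ = 8000 kg/m³, cost = 28.00 $/kg
  brass: σ_y = 147.0 MPa, ρ = 8410 kg/m³, cost = 7.400 $/kg
  magnesium alloy: M = 20.7 kN·m per $
  maraging steel: M = 7.11 kN·m per $
  brass: M = 2.36 kN·m per $
  tungsten: M = 0.703 kN·m per $
Magnesium alloy ranks first.

magnesium alloy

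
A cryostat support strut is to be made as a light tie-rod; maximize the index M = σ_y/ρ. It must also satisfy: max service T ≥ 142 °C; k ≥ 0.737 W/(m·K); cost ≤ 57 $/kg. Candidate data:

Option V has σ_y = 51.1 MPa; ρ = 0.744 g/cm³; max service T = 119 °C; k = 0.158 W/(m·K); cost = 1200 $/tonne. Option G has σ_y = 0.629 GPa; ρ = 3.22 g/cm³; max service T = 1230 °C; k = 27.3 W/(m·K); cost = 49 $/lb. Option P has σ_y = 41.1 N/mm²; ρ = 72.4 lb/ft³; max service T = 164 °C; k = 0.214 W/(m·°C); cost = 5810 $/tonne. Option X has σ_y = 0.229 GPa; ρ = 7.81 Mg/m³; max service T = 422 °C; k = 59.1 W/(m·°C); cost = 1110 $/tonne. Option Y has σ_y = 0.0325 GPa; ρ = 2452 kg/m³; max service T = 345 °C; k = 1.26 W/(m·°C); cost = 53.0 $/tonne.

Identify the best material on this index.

Screen on constraints: max service T ≥ 142 °C; k ≥ 0.737 W/(m·K); cost ≤ 57 $/kg. Survivors: option X, option Y.
Convert each candidate to consistent units, then evaluate M:
  option X: σ_y = 229.0 MPa, ρ = 7810 kg/m³
  option Y: σ_y = 32.50 MPa, ρ = 2452 kg/m³
  option X: M = 29.3 kN·m/kg
  option Y: M = 13.3 kN·m/kg
Highest index: option X.

option X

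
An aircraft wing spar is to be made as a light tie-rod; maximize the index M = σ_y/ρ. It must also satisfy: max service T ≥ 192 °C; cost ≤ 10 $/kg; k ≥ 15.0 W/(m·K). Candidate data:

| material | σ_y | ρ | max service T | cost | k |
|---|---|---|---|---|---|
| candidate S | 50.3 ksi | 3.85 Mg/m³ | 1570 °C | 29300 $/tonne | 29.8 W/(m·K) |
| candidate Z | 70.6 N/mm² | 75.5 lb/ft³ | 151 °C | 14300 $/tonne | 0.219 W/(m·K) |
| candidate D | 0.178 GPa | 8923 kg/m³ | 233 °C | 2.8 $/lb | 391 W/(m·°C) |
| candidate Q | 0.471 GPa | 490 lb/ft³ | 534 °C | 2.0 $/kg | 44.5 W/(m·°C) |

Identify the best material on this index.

Screen on constraints: max service T ≥ 192 °C; cost ≤ 10 $/kg; k ≥ 15.0 W/(m·K). Survivors: candidate D, candidate Q.
After converting to SI:
  candidate D: σ_y = 178.0 MPa, ρ = 8923 kg/m³
  candidate Q: σ_y = 471.0 MPa, ρ = 7849 kg/m³
  candidate Q: M = 60.0 kN·m/kg
  candidate D: M = 19.9 kN·m/kg
Highest index: candidate Q.

candidate Q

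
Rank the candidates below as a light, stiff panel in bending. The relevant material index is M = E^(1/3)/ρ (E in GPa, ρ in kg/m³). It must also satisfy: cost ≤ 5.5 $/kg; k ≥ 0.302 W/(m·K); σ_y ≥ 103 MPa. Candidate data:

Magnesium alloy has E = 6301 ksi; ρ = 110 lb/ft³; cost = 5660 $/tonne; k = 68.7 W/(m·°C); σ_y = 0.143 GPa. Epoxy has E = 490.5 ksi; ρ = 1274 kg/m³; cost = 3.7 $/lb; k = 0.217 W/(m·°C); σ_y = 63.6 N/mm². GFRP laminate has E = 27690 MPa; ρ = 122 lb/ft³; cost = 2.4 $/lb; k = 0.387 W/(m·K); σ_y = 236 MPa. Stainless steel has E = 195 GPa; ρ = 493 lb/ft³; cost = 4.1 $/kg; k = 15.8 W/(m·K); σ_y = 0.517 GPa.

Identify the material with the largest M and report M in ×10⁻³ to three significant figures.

Screen on constraints: cost ≤ 5.5 $/kg; k ≥ 0.302 W/(m·K); σ_y ≥ 103 MPa. Survivors: GFRP laminate, stainless steel.
After converting to SI:
  GFRP laminate: E = 27.69 GPa, ρ = 1954 kg/m³
  stainless steel: E = 195.0 GPa, ρ = 7897 kg/m³
  GFRP laminate: M = 1.55×10⁻³
  stainless steel: M = 0.734×10⁻³
GFRP laminate ranks first.

GFRP laminate, M = 1.55×10⁻³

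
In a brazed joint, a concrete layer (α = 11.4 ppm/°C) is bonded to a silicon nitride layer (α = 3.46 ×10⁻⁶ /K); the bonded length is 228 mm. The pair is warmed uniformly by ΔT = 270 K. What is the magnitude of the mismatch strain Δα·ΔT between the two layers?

2.14×10⁻³

Δα = |11.4 − 3.46|×10⁻⁶/K = 7.94×10⁻⁶/K.
Mismatch strain = Δα·ΔT = 7.94×10⁻⁶ × 270.0 = 2.14×10⁻³.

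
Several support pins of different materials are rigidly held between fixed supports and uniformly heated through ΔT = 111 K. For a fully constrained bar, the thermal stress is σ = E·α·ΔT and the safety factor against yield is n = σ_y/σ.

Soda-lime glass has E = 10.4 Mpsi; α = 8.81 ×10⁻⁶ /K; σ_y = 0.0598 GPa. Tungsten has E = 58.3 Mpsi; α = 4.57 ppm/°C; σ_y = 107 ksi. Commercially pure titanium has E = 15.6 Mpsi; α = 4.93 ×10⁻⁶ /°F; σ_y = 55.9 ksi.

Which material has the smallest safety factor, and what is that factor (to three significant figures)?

soda-lime glass, n = 0.853

In consistent units (E in GPa, α in ×10⁻⁶/K, σ_y in MPa):
  soda-lime glass: E = 71.71, α = 8.81, σ_y = 59.80 → σ = 70.1 MPa, n = 0.853
  tungsten: E = 402.0, α = 4.57, σ_y = 737.7 → σ = 204 MPa, n = 3.62
  commercially pure titanium: E = 107.6, α = 8.87, σ_y = 385.4 → σ = 106 MPa, n = 3.64
The minimum is soda-lime glass at n = 0.853.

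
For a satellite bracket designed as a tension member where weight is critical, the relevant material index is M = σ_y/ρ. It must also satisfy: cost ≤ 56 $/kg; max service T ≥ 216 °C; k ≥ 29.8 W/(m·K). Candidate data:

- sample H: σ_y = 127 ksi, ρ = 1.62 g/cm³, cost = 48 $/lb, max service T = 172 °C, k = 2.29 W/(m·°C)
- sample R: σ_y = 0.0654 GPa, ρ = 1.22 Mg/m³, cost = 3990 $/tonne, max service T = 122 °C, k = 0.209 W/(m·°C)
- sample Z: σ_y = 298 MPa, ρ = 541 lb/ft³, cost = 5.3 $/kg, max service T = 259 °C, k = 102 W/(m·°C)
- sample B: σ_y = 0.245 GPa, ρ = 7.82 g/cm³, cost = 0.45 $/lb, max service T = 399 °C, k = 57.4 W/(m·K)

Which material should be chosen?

sample Z

Screen on constraints: cost ≤ 56 $/kg; max service T ≥ 216 °C; k ≥ 29.8 W/(m·K). Survivors: sample Z, sample B.
Normalizing units and computing the index:
  sample Z: σ_y = 298.0 MPa, ρ = 8666 kg/m³
  sample B: σ_y = 245.0 MPa, ρ = 7820 kg/m³
  sample Z: M = 34.4 kN·m/kg
  sample B: M = 31.3 kN·m/kg
Sample Z ranks first.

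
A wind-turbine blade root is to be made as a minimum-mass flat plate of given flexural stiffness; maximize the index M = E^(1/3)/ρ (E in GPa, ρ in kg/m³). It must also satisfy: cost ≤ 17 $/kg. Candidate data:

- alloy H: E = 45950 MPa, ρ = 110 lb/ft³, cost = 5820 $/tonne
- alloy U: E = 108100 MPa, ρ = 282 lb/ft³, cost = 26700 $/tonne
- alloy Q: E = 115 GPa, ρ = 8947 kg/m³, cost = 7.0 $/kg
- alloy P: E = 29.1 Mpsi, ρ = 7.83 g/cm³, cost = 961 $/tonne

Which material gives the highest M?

alloy H

Screen on constraints: cost ≤ 17 $/kg. Survivors: alloy H, alloy Q, alloy P.
In SI units:
  alloy H: E = 45.95 GPa, ρ = 1762 kg/m³
  alloy Q: E = 115.0 GPa, ρ = 8947 kg/m³
  alloy P: E = 200.6 GPa, ρ = 7830 kg/m³
  alloy H: M = 2.03×10⁻³
  alloy P: M = 0.748×10⁻³
  alloy Q: M = 0.544×10⁻³
Alloy H ranks first.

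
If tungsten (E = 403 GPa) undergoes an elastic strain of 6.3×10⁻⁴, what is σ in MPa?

σ = E·ε = 403000 MPa × 6.3×10⁻⁴ = 254 MPa.

254 MPa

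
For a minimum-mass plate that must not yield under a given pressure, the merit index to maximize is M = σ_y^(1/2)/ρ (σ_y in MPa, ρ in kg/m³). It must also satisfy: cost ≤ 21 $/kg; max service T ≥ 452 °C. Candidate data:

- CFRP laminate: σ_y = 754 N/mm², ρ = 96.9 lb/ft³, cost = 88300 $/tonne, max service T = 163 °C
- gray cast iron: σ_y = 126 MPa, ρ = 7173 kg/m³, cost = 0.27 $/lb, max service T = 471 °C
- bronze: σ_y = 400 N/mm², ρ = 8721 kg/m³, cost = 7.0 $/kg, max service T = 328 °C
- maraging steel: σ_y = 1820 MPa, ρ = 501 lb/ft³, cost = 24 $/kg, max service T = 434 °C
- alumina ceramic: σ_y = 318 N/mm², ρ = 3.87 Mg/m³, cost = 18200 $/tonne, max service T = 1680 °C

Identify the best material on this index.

alumina ceramic

Screen on constraints: cost ≤ 21 $/kg; max service T ≥ 452 °C. Survivors: gray cast iron, alumina ceramic.
Normalizing units and computing the index:
  gray cast iron: σ_y = 126.0 MPa, ρ = 7173 kg/m³
  alumina ceramic: σ_y = 318.0 MPa, ρ = 3870 kg/m³
  alumina ceramic: M = 4.61×10⁻³
  gray cast iron: M = 1.56×10⁻³
Highest index: alumina ceramic.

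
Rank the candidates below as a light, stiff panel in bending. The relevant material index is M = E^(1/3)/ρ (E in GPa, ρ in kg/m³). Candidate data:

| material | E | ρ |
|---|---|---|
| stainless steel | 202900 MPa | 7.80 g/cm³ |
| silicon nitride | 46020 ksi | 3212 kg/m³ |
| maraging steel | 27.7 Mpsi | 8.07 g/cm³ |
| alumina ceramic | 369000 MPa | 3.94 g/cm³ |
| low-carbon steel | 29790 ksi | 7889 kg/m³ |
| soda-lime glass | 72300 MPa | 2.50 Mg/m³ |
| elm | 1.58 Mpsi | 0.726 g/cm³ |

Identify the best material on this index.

elm

Convert each candidate to consistent units, then evaluate M:
  stainless steel: E = 202.9 GPa, ρ = 7800 kg/m³
  silicon nitride: E = 317.3 GPa, ρ = 3212 kg/m³
  maraging steel: E = 191.0 GPa, ρ = 8070 kg/m³
  alumina ceramic: E = 369.0 GPa, ρ = 3940 kg/m³
  low-carbon steel: E = 205.4 GPa, ρ = 7889 kg/m³
  soda-lime glass: E = 72.30 GPa, ρ = 2500 kg/m³
  elm: E = 10.89 GPa, ρ = 726.0 kg/m³
  elm: M = 3.05×10⁻³
  silicon nitride: M = 2.12×10⁻³
  alumina ceramic: M = 1.82×10⁻³
  soda-lime glass: M = 1.67×10⁻³
  stainless steel: M = 0.753×10⁻³
  low-carbon steel: M = 0.748×10⁻³
  maraging steel: M = 0.714×10⁻³
Highest index: elm.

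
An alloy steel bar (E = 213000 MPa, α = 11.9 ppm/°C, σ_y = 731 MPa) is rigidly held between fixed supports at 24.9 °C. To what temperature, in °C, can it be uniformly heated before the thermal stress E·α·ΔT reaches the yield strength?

E = 213000 MPa = 213.0 GPa.
E·α·ΔT = 731.0 MPa ⇒ ΔT = 731.0 / (213.0×10³ × 11.9×10⁻⁶) = 288.4 K.
T = 24.9 + 288.4 = 313.3 °C.

313 °C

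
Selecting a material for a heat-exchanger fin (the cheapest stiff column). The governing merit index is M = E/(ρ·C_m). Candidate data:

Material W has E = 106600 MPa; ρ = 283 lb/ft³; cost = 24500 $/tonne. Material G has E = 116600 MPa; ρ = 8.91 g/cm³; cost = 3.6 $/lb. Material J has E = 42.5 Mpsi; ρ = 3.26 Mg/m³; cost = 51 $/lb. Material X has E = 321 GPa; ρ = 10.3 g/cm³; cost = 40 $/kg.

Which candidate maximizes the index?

material G

Putting every candidate on a common basis:
  material W: E = 106.6 GPa, ρ = 4533 kg/m³, cost = 24.50 $/kg
  material G: E = 116.6 GPa, ρ = 8910 kg/m³, cost = 7.937 $/kg
  material J: E = 293.0 GPa, ρ = 3260 kg/m³, cost = 112.4 $/kg
  material X: E = 321.0 GPa, ρ = 10300 kg/m³, cost = 40.00 $/kg
  material G: M = 1.65 MN·m per $
  material W: M = 0.960 MN·m per $
  material J: M = 0.799 MN·m per $
  material X: M = 0.779 MN·m per $
Material G has the largest M.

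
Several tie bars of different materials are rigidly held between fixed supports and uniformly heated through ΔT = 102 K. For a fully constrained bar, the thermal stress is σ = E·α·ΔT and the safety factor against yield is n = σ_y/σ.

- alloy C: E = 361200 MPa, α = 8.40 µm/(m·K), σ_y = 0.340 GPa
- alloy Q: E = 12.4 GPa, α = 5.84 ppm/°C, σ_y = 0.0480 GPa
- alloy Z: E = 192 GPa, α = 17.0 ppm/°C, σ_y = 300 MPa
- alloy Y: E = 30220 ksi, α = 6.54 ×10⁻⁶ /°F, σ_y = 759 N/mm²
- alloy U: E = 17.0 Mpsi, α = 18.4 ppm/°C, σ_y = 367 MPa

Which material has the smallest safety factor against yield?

alloy Z

Per material, after unit conversion:
  alloy C: E = 361.2, α = 8.40, σ_y = 340.0 → σ = 309 MPa, n = 1.10
  alloy Q: E = 12.40, α = 5.84, σ_y = 48.00 → σ = 7.39 MPa, n = 6.50
  alloy Z: E = 192.0, α = 17.0, σ_y = 300.0 → σ = 333 MPa, n = 0.901
  alloy Y: E = 208.4, α = 11.8, σ_y = 759.0 → σ = 250 MPa, n = 3.03
  alloy U: E = 117.2, α = 18.4, σ_y = 367.0 → σ = 220 MPa, n = 1.67
Alloy Z has the lowest safety factor, n = 0.901.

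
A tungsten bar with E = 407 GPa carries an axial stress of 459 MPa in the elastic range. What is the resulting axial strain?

ε = σ/E = 459 / 407000 = 1.13×10⁻³.

1.13×10⁻³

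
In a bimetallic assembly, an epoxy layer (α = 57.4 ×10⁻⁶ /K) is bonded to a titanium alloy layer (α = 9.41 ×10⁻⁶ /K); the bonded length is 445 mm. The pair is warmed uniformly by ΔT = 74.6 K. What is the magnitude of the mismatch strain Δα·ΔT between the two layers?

Δα = |57.4 − 9.41|×10⁻⁶/K = 48.0×10⁻⁶/K.
Mismatch strain = Δα·ΔT = 48.0×10⁻⁶ × 74.6 = 3.58×10⁻³.

3.58×10⁻³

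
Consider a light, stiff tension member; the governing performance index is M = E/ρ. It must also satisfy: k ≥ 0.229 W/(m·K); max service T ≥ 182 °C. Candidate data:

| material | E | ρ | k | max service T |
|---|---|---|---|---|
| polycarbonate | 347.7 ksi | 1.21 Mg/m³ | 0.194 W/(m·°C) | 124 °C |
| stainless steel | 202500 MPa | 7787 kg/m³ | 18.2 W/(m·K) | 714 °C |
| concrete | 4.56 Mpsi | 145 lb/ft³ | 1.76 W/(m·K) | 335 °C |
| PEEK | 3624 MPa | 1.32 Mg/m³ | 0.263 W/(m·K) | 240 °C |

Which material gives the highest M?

Screen on constraints: k ≥ 0.229 W/(m·K); max service T ≥ 182 °C. Survivors: stainless steel, concrete, PEEK.
After converting to SI:
  stainless steel: E = 202.5 GPa, ρ = 7787 kg/m³
  concrete: E = 31.44 GPa, ρ = 2323 kg/m³
  PEEK: E = 3.624 GPa, ρ = 1320 kg/m³
  stainless steel: M = 26.0 MN·m/kg
  concrete: M = 13.5 MN·m/kg
  PEEK: M = 2.75 MN·m/kg
Stainless steel has the largest M.

stainless steel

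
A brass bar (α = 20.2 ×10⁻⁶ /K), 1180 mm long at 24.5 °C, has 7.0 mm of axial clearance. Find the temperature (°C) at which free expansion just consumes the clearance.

α·L₀·ΔT = 7.0 mm ⇒ ΔT = 7.0 / (20.2×10⁻⁶ × 1180.0) = 293.7 K.
T = 24.5 + 293.7 = 318.2 °C.

318 °C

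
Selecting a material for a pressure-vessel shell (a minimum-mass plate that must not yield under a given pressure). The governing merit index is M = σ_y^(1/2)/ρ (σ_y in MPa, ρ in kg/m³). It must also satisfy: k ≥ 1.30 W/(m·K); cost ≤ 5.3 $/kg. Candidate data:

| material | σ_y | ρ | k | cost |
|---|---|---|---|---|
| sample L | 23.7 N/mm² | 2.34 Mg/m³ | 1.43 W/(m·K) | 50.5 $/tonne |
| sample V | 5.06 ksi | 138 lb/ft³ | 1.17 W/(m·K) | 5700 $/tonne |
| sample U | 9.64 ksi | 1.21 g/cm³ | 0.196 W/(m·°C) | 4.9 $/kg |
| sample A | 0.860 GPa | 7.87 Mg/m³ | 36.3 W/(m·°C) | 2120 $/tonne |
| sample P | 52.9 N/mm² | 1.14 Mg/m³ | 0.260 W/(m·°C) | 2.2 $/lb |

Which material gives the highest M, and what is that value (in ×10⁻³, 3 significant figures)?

Screen on constraints: k ≥ 1.30 W/(m·K); cost ≤ 5.3 $/kg. Survivors: sample L, sample A.
In SI units:
  sample L: σ_y = 23.70 MPa, ρ = 2340 kg/m³
  sample A: σ_y = 860.0 MPa, ρ = 7870 kg/m³
  sample A: M = 3.73×10⁻³
  sample L: M = 2.08×10⁻³
Sample A ranks first.

sample A, M = 3.73×10⁻³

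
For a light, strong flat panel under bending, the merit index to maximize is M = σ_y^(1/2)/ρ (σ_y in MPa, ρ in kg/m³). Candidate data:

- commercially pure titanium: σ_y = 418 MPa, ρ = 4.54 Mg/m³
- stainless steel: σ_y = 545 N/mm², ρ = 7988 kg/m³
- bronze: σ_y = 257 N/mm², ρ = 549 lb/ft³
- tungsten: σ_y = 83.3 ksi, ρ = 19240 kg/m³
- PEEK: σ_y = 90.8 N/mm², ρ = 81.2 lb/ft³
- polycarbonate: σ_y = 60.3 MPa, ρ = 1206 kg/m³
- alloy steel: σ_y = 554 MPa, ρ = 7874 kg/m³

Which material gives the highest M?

Convert each candidate to consistent units, then evaluate M:
  commercially pure titanium: σ_y = 418.0 MPa, ρ = 4540 kg/m³
  stainless steel: σ_y = 545.0 MPa, ρ = 7988 kg/m³
  bronze: σ_y = 257.0 MPa, ρ = 8794 kg/m³
  tungsten: σ_y = 574.3 MPa, ρ = 19240 kg/m³
  PEEK: σ_y = 90.80 MPa, ρ = 1301 kg/m³
  polycarbonate: σ_y = 60.30 MPa, ρ = 1206 kg/m³
  alloy steel: σ_y = 554.0 MPa, ρ = 7874 kg/m³
  PEEK: M = 7.33×10⁻³
  polycarbonate: M = 6.44×10⁻³
  commercially pure titanium: M = 4.50×10⁻³
  alloy steel: M = 2.99×10⁻³
  stainless steel: M = 2.92×10⁻³
  bronze: M = 1.82×10⁻³
  tungsten: M = 1.25×10⁻³
The maximum is for PEEK.

PEEK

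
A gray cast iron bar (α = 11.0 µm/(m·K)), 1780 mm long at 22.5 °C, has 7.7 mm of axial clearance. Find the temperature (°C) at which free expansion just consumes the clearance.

416 °C

α·L₀·ΔT = 7.7 mm ⇒ ΔT = 7.7 / (11.0×10⁻⁶ × 1780.0) = 393.3 K.
T = 22.5 + 393.3 = 415.8 °C.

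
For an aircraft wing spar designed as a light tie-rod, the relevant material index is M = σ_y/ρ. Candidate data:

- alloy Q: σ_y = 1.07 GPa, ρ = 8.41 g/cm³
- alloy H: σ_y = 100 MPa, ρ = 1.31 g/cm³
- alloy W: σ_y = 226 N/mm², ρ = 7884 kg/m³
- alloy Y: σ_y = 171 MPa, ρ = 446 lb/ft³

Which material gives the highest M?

Normalizing units and computing the index:
  alloy Q: σ_y = 1070 MPa, ρ = 8410 kg/m³
  alloy H: σ_y = 100.0 MPa, ρ = 1310 kg/m³
  alloy W: σ_y = 226.0 MPa, ρ = 7884 kg/m³
  alloy Y: σ_y = 171.0 MPa, ρ = 7144 kg/m³
  alloy Q: M = 127 kN·m/kg
  alloy H: M = 76.3 kN·m/kg
  alloy W: M = 28.7 kN·m/kg
  alloy Y: M = 23.9 kN·m/kg
The maximum is for alloy Q.

alloy Q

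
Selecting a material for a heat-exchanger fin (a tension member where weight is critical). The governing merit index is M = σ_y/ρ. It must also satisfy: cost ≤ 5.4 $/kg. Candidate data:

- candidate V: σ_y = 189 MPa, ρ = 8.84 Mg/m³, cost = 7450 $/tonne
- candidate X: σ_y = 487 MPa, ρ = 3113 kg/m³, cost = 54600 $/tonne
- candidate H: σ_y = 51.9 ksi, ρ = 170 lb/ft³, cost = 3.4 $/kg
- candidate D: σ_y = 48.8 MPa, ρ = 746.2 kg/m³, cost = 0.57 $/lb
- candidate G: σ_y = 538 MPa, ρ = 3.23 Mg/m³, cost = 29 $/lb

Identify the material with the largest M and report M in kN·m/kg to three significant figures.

candidate H, M = 131 kN·m/kg

Screen on constraints: cost ≤ 5.4 $/kg. Survivors: candidate H, candidate D.
In SI units:
  candidate H: σ_y = 357.8 MPa, ρ = 2723 kg/m³
  candidate D: σ_y = 48.80 MPa, ρ = 746.2 kg/m³
  candidate H: M = 131 kN·m/kg
  candidate D: M = 65.4 kN·m/kg
Candidate H ranks first.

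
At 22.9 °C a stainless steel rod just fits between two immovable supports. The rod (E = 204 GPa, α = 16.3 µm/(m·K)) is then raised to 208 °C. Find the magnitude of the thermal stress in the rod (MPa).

615 MPa

ΔT = 185.1 K. Constrained thermal stress σ = E·α·ΔT = 204.0×10³ MPa × 16.3×10⁻⁶ × 185.1 = 615 MPa (compressive).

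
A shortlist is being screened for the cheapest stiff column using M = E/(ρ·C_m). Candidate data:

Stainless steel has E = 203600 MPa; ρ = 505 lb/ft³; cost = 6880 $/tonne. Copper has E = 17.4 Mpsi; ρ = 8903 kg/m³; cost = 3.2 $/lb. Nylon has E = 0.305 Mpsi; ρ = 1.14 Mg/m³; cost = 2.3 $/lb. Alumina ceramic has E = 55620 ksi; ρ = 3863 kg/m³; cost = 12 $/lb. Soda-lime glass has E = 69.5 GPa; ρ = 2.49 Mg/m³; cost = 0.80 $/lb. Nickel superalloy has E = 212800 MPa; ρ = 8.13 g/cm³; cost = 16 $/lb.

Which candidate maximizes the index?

soda-lime glass

After converting to SI:
  stainless steel: E = 203.6 GPa, ρ = 8089 kg/m³, cost = 6.880 $/kg
  copper: E = 120.0 GPa, ρ = 8903 kg/m³, cost = 7.055 $/kg
  nylon: E = 2.103 GPa, ρ = 1140 kg/m³, cost = 5.071 $/kg
  alumina ceramic: E = 383.5 GPa, ρ = 3863 kg/m³, cost = 26.46 $/kg
  soda-lime glass: E = 69.50 GPa, ρ = 2490 kg/m³, cost = 1.764 $/kg
  nickel superalloy: E = 212.8 GPa, ρ = 8130 kg/m³, cost = 35.27 $/kg
  soda-lime glass: M = 15.8 MN·m per $
  alumina ceramic: M = 3.75 MN·m per $
  stainless steel: M = 3.66 MN·m per $
  copper: M = 1.91 MN·m per $
  nickel superalloy: M = 0.742 MN·m per $
  nylon: M = 0.364 MN·m per $
Soda-lime glass has the largest M.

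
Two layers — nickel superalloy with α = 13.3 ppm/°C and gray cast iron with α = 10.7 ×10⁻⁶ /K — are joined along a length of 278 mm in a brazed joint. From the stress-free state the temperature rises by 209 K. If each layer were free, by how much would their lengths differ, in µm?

151 µm

Δα = |13.3 − 10.7|×10⁻⁶/K = 2.60×10⁻⁶/K.
ΔL_mismatch = Δα·L·ΔT = 2.60×10⁻⁶ × 278.0 mm × 209.0 K = 151 µm.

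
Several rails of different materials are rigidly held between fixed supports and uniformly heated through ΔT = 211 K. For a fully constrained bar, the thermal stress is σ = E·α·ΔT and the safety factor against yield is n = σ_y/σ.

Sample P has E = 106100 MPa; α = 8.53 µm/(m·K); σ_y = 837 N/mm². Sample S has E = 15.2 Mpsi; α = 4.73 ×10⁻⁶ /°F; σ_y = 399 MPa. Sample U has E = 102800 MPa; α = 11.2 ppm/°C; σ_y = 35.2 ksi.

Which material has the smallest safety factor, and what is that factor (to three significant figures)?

sample U, n = 0.999

In consistent units (E in GPa, α in ×10⁻⁶/K, σ_y in MPa):
  sample P: E = 106.1, α = 8.53, σ_y = 837.0 → σ = 191 MPa, n = 4.38
  sample S: E = 104.8, α = 8.51, σ_y = 399.0 → σ = 188 MPa, n = 2.12
  sample U: E = 102.8, α = 11.2, σ_y = 242.7 → σ = 243 MPa, n = 0.999
Smallest n: sample U with n = 0.999.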